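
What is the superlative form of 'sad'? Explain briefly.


Apply superlative formation (double final consonant, add -est): 'sad' -> 'saddest'.

saddest


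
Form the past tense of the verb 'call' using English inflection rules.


Apply rule: Add -ed. 'call' becomes 'called'.

called


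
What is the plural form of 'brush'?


Apply rule: Add -es (sibilant/fricative ending). 'brush' becomes 'brushes'.

brushes


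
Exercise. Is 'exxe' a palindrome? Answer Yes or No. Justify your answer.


Forward: 'exxe'
Reversed: 'exxe'
They are identical.

Yes


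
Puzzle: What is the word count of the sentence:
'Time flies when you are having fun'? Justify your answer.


Split into words: Time | flies | when | you | are | having | fun = 7 words.

7


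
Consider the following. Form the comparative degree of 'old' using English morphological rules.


Apply comparative formation (add -er): 'old' -> 'older'.

older


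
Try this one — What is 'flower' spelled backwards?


Reverse 'flower' character by character: 'rewolf'.

rewolf


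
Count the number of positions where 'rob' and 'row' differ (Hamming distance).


Alignment:
Position 1: 'r' vs 'r' = match
Position 2: 'o' vs 'o' = match
Position 3: 'b' vs 'w' = DIFFER
Total differences: 1

1


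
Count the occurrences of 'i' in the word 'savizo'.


Letter 'i' in 'savizo': found at position(s) 4 = 1 occurrence(s).

1


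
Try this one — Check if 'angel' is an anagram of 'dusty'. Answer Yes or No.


Sorted letters of 'angel': 'aegln'
Sorted letters of 'dusty': 'dstuy'
They do not match.

No


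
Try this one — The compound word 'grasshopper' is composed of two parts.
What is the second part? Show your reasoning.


Split 'grasshopper' into 'grass' + 'hopper'. The second part is 'hopper'.

hopper


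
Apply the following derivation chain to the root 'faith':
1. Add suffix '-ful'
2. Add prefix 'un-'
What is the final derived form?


Step 1: Add suffix '-ful' to 'faith' = 'faithful'
Step 2: Add prefix 'un-' to 'faithful' = 'unfaithful'

unfaithful


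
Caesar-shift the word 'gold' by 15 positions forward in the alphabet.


Shift each letter by 15: g -> v, o -> d, l -> a, d -> s. Result: 'vdas'.

vdas


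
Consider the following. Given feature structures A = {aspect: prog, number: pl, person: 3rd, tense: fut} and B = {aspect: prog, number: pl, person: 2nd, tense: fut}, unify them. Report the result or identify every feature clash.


Compare features:
aspect: A=prog vs B=prog -> unified: prog
number: A=pl vs B=pl -> unified: pl
person: A=3rd vs B=2nd -> CLASH
tense: A=fut vs B=fut -> unified: fut
Clash detected on feature 'person' (3rd vs 2nd); unification fails.

CLASH on 'person' (3rd vs 2nd)


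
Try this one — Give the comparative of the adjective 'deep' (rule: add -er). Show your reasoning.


Apply comparative formation (add -er): 'deep' -> 'deeper'.

deeper


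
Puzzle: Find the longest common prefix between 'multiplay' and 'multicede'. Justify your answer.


Compare from the start: 5 characters match: 'multi'. Mismatch at position 6: 'p' vs 'c'.

multi


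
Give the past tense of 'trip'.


Apply rule: Double final consonant and add -ed. 'trip' becomes 'tripped'.

tripped


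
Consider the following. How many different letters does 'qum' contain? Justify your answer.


Unique letters in 'qum': {m, q, u} = 3 distinct letters.

3


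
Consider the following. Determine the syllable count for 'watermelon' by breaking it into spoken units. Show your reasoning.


Break 'watermelon' into syllables: wa-ter-mel-on -> wa | ter | mel | on = 4 syllables

4 syllables


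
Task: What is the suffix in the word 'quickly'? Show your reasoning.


The word 'quickly' = 'quick' (root) + '-ly' (suffix). The suffix is '-ly'.

ly


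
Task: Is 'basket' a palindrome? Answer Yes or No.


Forward: 'basket'
Reversed: 'teksab'
They differ.

No


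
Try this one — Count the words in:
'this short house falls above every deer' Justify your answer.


Split into words: this | short | house | falls | above | every | deer = 7 words.

7


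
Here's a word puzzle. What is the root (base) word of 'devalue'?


Remove prefix 'de' from 'devalue' to get root 'value'.

value


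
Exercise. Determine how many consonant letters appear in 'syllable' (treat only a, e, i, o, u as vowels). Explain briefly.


Consonants in 'syllable': s, y, l, l, b, l = 6 consonants.

6


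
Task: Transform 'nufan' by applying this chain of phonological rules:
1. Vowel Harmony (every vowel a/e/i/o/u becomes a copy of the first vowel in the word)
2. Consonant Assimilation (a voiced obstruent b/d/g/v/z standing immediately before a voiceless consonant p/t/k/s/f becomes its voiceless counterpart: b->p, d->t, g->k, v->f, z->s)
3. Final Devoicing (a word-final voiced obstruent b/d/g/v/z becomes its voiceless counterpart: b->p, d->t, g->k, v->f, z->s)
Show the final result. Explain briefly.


Starting form: 'nufan'
Rule 1: Vowel Harmony: all vowels become 'u' (matching first vowel). 'nufan' -> 'nufun'
Rule 2: Consonant Assimilation: no voiced obstruent (b/d/g/v/z) stands immediately before a voiceless consonant (p/t/k/s/f). No change.
Rule 3: Final Devoicing: final consonant 'n' is not one of the voiced obstruents b/d/g/v/z. No change.
Final form: 'nufun'

nufun


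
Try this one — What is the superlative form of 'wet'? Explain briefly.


Apply superlative formation (double final consonant, add -est): 'wet' -> 'wettest'.

wettest


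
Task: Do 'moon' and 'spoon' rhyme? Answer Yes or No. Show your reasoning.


Rime (stressed vowel + following sounds) of 'moon': -oon = /uːn/
Rime of 'spoon': -oon = /uːn/
/uːn/ and /uːn/ are the same ending sound, so the words rhyme.

Yes


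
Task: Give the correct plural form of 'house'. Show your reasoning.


Apply rule: Add -s. 'house' becomes 'houses'.

houses


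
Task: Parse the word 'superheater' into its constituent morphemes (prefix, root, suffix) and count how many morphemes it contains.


Step 1: Identify prefix: 'super' (meaning: above)
Step 2: Identify root: 'heat'
Step 3: Identify suffix(es): 'er'
Decomposition: super- (prefix: above) + heat (root) + -er (suffix: one who)
Total morphemes: 3

3 morphemes (super- (prefix: above) + heat (root) + -er (suffix: one who))


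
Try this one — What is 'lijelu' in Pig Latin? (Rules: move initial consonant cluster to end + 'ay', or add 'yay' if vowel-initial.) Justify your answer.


'lijelu': move consonant cluster 'l' to end and add 'ay': 'ijelulay'.

ijelulay


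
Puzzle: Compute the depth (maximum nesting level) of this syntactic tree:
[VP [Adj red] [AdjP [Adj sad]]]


Count bracket nesting levels:
'[' at pos 0: depth = 1
'[' at pos 4: depth = 2
'[' at pos 14: depth = 2
'[' at pos 20: depth = 3
Maximum depth reached: 3

3


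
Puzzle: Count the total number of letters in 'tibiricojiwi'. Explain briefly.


Spell out 'tibiricojiwi' and number each letter: t(1), i(2), b(3), i(4), r(5), i(6), c(7), o(8), j(9), i(10), w(11), i(12). Total: 12 letters.

12


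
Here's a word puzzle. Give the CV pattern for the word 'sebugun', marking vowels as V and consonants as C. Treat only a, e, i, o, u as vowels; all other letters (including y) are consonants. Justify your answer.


Letter mapping: s = C, e = V, b = C, u = V, g = C, u = V, n = C.

CVCVCVC


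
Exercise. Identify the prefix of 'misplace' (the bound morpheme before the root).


The word 'misplace' = 'mis' (prefix) + 'place' (root). The prefix is 'mis'.

mis


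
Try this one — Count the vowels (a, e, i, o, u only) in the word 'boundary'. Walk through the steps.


Vowels in 'boundary': o, u, a = 3 vowels.

3


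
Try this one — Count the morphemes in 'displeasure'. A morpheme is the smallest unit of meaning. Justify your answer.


Decomposition: dis- (prefix) + please (root) + -ure (suffix) = 3 morpheme(s)

3 morphemes


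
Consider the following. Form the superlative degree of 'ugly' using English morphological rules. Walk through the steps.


Apply superlative formation (consonant + y: change y to i, add -est): 'ugly' -> 'ugliest'.

ugliest


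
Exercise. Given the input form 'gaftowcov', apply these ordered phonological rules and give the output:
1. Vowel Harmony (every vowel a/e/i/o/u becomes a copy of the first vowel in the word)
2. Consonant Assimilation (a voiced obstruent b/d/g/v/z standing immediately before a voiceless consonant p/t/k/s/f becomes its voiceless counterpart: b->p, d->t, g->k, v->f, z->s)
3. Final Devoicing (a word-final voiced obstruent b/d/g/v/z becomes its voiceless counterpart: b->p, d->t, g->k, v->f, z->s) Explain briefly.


Starting form: 'gaftowcov'
Rule 1: Vowel Harmony: all vowels become 'a' (matching first vowel). 'gaftowcov' -> 'gaftawcav'
Rule 2: Consonant Assimilation: no voiced obstruent (b/d/g/v/z) stands immediately before a voiceless consonant (p/t/k/s/f). No change.
Rule 3: Final Devoicing: word-final voiced obstruent 'v' becomes voiceless 'f'. 'gaftawcav' -> 'gaftawcaf'
Final form: 'gaftawcaf'

gaftawcaf


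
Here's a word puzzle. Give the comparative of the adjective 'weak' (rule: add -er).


Apply comparative formation (add -er): 'weak' -> 'weaker'.

weaker


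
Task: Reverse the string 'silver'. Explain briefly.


Reverse 'silver' character by character: 'revlis'.

revlis


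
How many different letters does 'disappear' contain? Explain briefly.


Unique letters in 'disappear': {a, d, e, i, p, r, s} = 7 distinct letters.

7


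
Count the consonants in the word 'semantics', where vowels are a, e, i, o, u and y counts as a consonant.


Consonants in 'semantics': s, m, n, t, c, s = 6 consonants.

6


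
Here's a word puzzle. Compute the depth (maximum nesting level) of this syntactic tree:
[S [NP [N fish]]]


Count bracket nesting levels:
'[' at pos 0: depth = 1
'[' at pos 3: depth = 2
'[' at pos 7: depth = 3
Maximum depth reached: 3

3


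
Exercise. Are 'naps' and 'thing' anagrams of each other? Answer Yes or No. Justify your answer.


Sorted letters of 'naps': 'anps'
Sorted letters of 'thing': 'ghint'
They do not match.

No


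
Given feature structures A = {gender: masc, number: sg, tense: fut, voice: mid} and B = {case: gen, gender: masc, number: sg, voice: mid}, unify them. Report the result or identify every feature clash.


Compare features:
case: A=_ vs B=gen -> unified: gen
gender: A=masc vs B=masc -> unified: masc
number: A=sg vs B=sg -> unified: sg
tense: A=fut vs B=_ -> unified: fut
voice: A=mid vs B=mid -> unified: mid
No clashes found.

Unified: {case: gen, gender: masc, number: sg, tense: fut, voice: mid}


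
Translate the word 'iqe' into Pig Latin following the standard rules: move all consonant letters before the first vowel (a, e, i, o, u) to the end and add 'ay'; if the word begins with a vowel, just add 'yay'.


'iqe' starts with a vowel, so add 'yay': 'iqeyay'.

iqeyay


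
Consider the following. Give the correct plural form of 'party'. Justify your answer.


Apply rule: Change -y to -ies (consonant + y). 'party' becomes 'parties'.

parties


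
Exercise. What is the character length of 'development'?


Spell out 'development' and number each letter: d(1), e(2), v(3), e(4), l(5), o(6), p(7), m(8), e(9), n(10), t(11). Total: 11 letters.

11


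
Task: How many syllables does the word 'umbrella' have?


Break 'umbrella' into syllables: um-brel-la -> um | brel | la = 3 syllables

3 syllables


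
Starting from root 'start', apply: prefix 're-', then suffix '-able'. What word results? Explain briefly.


Step 1: Add prefix 're-' to 'start' = 'restart'
Step 2: Add suffix '-able' to 'restart' = 'restartable'

restartable


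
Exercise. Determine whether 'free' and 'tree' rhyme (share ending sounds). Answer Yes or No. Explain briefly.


Rime (stressed vowel + following sounds) of 'free': -ee = /iː/
Rime of 'tree': -ee = /iː/
/iː/ and /iː/ are the same ending sound, so the words rhyme.

Yes


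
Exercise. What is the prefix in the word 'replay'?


The word 'replay' = 're' (prefix) + 'play' (root). The prefix is 're'.

re


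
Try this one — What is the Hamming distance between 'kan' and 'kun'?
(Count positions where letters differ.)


Alignment:
Position 1: 'k' vs 'k' = match
Position 2: 'a' vs 'u' = DIFFER
Position 3: 'n' vs 'n' = match
Total differences: 1

1


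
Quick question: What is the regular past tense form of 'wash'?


Apply rule: Add -ed. 'wash' becomes 'washed'.

washed


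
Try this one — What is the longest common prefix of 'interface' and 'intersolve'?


Compare from the start: 5 characters match: 'inter'. Mismatch at position 6: 'f' vs 's'.

inter


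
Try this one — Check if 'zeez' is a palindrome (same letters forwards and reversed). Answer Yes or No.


Forward: 'zeez'
Reversed: 'zeez'
They are identical.

Yes


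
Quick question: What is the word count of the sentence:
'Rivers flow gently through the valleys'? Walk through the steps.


Split into words: Rivers | flow | gently | through | the | valleys = 6 words.

6


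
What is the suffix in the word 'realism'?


The word 'realism' = 'real' (root) + '-ism' (suffix). The suffix is '-ism'.

ism


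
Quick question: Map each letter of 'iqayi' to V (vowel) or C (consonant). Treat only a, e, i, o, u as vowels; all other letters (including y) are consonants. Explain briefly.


Letter mapping: i = V, q = C, a = V, y = C, i = V.

VCVCV


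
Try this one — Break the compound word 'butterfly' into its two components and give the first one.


Split 'butterfly' into 'butter' + 'fly'. The first part is 'butter'.

butter


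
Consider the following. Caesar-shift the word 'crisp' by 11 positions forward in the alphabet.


Shift each letter by 11: c -> n, r -> c, i -> t, s -> d, p -> a. Result: 'nctda'.

nctda


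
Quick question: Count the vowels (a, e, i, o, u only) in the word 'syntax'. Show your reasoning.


Vowels in 'syntax': a = 1 vowels.

1


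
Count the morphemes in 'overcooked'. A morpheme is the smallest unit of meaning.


Decomposition: over- (prefix) + cook (root) + -ed (suffix) = 3 morpheme(s)

3 morphemes


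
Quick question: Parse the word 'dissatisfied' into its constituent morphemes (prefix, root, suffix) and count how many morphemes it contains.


Step 1: Identify prefix: 'dis' (meaning: not/apart)
Step 2: Identify root: 'satisfy'
Step 3: Identify suffix(es): 'ed'
Decomposition: dis- (prefix: not/apart) + satisfy (root) + -ed (suffix: past)
Total morphemes: 3

3 morphemes (dis- (prefix: not/apart) + satisfy (root) + -ed (suffix: past))


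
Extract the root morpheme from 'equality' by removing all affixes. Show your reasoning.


Remove suffix '-ity' from 'equality' to get root 'equal'.

equal


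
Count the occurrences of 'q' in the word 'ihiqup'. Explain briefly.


Letter 'q' in 'ihiqup': found at position(s) 4 = 1 occurrence(s).

1


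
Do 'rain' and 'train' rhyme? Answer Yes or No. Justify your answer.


Rime (stressed vowel + following sounds) of 'rain': -ain = /eɪn/
Rime of 'train': -ain = /eɪn/
/eɪn/ and /eɪn/ are the same ending sound, so the words rhyme.

Yes


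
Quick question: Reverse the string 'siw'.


Reverse 'siw' character by character: 'wis'.

wis


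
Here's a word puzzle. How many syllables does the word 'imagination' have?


Break 'imagination' into syllables: i-mag-i-na-tion -> i | mag | i | na | tion = 5 syllables

5 syllables


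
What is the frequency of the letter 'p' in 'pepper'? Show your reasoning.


Letter 'p' in 'pepper': found at position(s) 1, 3, 4 = 3 occurrence(s).

3


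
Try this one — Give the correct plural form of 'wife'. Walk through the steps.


Apply rule: Change -fe to -ves. 'wife' becomes 'wives'.

wives


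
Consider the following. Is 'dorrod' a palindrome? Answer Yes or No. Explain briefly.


Forward: 'dorrod'
Reversed: 'dorrod'
They are identical.

Yes


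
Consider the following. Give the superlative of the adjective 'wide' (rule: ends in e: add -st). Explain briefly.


Apply superlative formation (ends in e: add -st): 'wide' -> 'widest'.

widest


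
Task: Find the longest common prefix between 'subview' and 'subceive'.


Compare from the start: 3 characters match: 'sub'. Mismatch at position 4: 'v' vs 'c'.

sub


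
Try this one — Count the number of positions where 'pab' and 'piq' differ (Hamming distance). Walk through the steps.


Alignment:
Position 1: 'p' vs 'p' = match
Position 2: 'a' vs 'i' = DIFFER
Position 3: 'b' vs 'q' = DIFFER
Total differences: 2

2


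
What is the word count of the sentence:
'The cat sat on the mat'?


Split into words: The | cat | sat | on | the | mat = 6 words.

6


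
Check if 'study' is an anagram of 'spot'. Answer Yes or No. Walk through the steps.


Sorted letters of 'study': 'dstuy'
Sorted letters of 'spot': 'opst'
They do not match.

No


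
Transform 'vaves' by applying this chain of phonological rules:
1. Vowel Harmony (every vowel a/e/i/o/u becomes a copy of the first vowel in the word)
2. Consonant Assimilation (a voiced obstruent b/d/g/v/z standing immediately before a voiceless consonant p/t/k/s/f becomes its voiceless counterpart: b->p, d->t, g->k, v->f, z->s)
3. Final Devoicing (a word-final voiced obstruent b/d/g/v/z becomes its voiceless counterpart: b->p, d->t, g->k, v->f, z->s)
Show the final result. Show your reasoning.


Starting form: 'vaves'
Rule 1: Vowel Harmony: all vowels become 'a' (matching first vowel). 'vaves' -> 'vavas'
Rule 2: Consonant Assimilation: no voiced obstruent (b/d/g/v/z) stands immediately before a voiceless consonant (p/t/k/s/f). No change.
Rule 3: Final Devoicing: final consonant 's' is not one of the voiced obstruents b/d/g/v/z. No change.
Final form: 'vavas'

vavas


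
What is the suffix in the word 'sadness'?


The word 'sadness' = 'sad' (root) + '-ness' (suffix). The suffix is '-ness'.

ness


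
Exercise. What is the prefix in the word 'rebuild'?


The word 'rebuild' = 're' (prefix) + 'build' (root). The prefix is 're'.

re


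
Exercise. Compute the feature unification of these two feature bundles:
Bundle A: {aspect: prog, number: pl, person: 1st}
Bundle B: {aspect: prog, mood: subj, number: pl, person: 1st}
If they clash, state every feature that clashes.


Compare features:
aspect: A=prog vs B=prog -> unified: prog
mood: A=_ vs B=subj -> unified: subj
number: A=pl vs B=pl -> unified: pl
person: A=1st vs B=1st -> unified: 1st
No clashes found.

Unified: {aspect: prog, mood: subj, number: pl, person: 1st}


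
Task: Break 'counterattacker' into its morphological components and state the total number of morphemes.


Step 1: Identify prefix: 'counter' (meaning: against)
Step 2: Identify root: 'attack'
Step 3: Identify suffix(es): 'er'
Decomposition: counter- (prefix: against) + attack (root) + -er (suffix: one who)
Total morphemes: 3

3 morphemes (counter- (prefix: against) + attack (root) + -er (suffix: one who))


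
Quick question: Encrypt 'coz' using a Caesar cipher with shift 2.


Shift each letter by 2: c -> e, o -> q, z -> b. Result: 'eqb'.

eqb


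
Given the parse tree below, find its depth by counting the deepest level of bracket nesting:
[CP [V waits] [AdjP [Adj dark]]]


Count bracket nesting levels:
'[' at pos 0: depth = 1
'[' at pos 4: depth = 2
'[' at pos 14: depth = 2
'[' at pos 20: depth = 3
Maximum depth reached: 3

3


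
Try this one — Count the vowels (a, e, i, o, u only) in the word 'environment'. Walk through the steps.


Vowels in 'environment': e, i, o, e = 4 vowels.

4


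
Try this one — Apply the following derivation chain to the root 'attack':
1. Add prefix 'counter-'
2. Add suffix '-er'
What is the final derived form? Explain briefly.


Step 1: Add prefix 'counter-' to 'attack' = 'counterattack'
Step 2: Add suffix '-er' to 'counterattack' = 'counterattacker'

counterattacker


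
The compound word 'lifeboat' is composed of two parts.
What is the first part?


Split 'lifeboat' into 'life' + 'boat'. The first part is 'life'.

life


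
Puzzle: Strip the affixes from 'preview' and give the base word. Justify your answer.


Remove prefix 'pre' from 'preview' to get root 'view'.

view


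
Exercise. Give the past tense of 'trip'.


Apply rule: Double final consonant and add -ed. 'trip' becomes 'tripped'.

tripped


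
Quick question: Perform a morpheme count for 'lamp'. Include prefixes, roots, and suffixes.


Decomposition: lamp (free morpheme) = 1 morpheme(s)

1 morphemes


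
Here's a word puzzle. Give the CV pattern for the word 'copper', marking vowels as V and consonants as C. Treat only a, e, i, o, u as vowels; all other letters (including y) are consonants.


Letter mapping: c = C, o = V, p = C, p = C, e = V, r = C.

CVCCVC


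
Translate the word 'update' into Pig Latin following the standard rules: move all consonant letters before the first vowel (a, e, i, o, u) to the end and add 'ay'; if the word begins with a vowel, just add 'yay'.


'update' starts with a vowel, so add 'yay': 'updateyay'.

updateyay


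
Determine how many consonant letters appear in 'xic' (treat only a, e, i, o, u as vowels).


Consonants in 'xic': x, c = 2 consonants.

2


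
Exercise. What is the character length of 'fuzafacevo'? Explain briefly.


Spell out 'fuzafacevo' and number each letter: f(1), u(2), z(3), a(4), f(5), a(6), c(7), e(8), v(9), o(10). Total: 10 letters.

10


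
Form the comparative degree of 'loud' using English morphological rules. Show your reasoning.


Apply comparative formation (add -er): 'loud' -> 'louder'.

louder


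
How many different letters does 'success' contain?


Unique letters in 'success': {c, e, s, u} = 4 distinct letters.

4


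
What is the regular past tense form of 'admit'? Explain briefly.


Apply rule: Double final consonant and add -ed. 'admit' becomes 'admitted'.

admitted


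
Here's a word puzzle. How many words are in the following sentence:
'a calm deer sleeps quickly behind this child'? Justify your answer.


Split into words: a | calm | deer | sleeps | quickly | behind | this | child = 8 words.

8


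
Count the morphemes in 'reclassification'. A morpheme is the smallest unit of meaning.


Decomposition: re- (prefix) + class (root) + -ify (suffix) + -ation (suffix) = 4 morpheme(s)

4 morphemes


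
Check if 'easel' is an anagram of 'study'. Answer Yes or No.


Sorted letters of 'easel': 'aeels'
Sorted letters of 'study': 'dstuy'
They do not match.

No


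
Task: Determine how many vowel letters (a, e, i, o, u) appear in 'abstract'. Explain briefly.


Vowels in 'abstract': a, a = 2 vowels.

2


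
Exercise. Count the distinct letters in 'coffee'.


Unique letters in 'coffee': {c, e, f, o} = 4 distinct letters.

4


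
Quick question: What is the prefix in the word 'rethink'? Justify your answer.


The word 'rethink' = 're' (prefix) + 'think' (root). The prefix is 're'.

re


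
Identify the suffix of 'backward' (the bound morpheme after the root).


The word 'backward' = 'back' (root) + '-ward' (suffix). The suffix is '-ward'.

ward


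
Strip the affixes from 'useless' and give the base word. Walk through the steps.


Remove suffix '-less' from 'useless' to get root 'use'.

use


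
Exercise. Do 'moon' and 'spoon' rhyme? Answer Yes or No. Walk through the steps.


Rime (stressed vowel + following sounds) of 'moon': -oon = /uːn/
Rime of 'spoon': -oon = /uːn/
/uːn/ and /uːn/ are the same ending sound, so the words rhyme.

Yes


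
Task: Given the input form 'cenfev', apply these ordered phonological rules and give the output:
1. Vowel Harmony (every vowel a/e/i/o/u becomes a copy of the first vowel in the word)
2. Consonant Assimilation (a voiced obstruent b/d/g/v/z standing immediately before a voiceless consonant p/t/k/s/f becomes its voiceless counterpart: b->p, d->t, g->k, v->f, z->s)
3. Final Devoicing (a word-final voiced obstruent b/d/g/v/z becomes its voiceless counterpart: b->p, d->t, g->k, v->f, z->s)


Starting form: 'cenfev'
Rule 1: Vowel Harmony: all vowels already match. No change.
Rule 2: Consonant Assimilation: no voiced obstruent (b/d/g/v/z) stands immediately before a voiceless consonant (p/t/k/s/f). No change.
Rule 3: Final Devoicing: word-final voiced obstruent 'v' becomes voiceless 'f'. 'cenfev' -> 'cenfef'
Final form: 'cenfef'

cenfef


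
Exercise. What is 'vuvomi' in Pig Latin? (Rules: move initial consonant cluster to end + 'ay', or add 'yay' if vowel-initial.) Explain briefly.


'vuvomi': move consonant cluster 'v' to end and add 'ay': 'uvomivay'.

uvomivay


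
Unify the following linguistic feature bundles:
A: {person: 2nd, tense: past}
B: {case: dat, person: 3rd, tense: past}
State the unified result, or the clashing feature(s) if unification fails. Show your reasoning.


Compare features:
case: A=_ vs B=dat -> unified: dat
person: A=2nd vs B=3rd -> CLASH
tense: A=past vs B=past -> unified: past
Clash detected on feature 'person' (2nd vs 3rd); unification fails.

CLASH on 'person' (2nd vs 3rd)


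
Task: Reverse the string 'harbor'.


Reverse 'harbor' character by character: 'robrah'.

robrah


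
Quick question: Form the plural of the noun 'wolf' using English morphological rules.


Apply rule: Change -f to -ves. 'wolf' becomes 'wolves'.

wolves


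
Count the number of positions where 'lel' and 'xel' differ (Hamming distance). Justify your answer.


Alignment:
Position 1: 'l' vs 'x' = DIFFER
Position 2: 'e' vs 'e' = match
Position 3: 'l' vs 'l' = match
Total differences: 1

1


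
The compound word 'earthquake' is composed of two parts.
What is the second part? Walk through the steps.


Split 'earthquake' into 'earth' + 'quake'. The second part is 'quake'.

quake


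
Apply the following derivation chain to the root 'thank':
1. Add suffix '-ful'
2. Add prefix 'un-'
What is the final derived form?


Step 1: Add suffix '-ful' to 'thank' = 'thankful'
Step 2: Add prefix 'un-' to 'thankful' = 'unthankful'

unthankful


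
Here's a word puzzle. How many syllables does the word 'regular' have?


Break 'regular' into syllables: reg-u-lar -> reg | u | lar = 3 syllables

3 syllables


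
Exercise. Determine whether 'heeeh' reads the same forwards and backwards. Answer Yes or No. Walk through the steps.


Forward: 'heeeh'
Reversed: 'heeeh'
They are identical.

Yes


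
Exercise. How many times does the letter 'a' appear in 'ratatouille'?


Letter 'a' in 'ratatouille': found at position(s) 2, 4 = 2 occurrence(s).

2


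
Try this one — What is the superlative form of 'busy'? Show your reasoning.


Apply superlative formation (consonant + y: change y to i, add -est): 'busy' -> 'busiest'.

busiest


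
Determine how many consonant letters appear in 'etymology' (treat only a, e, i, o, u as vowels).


Consonants in 'etymology': t, y, m, l, g, y = 6 consonants.

6


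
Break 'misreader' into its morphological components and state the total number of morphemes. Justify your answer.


Step 1: Identify prefix: 'mis' (meaning: wrongly)
Step 2: Identify root: 'read'
Step 3: Identify suffix(es): 'er'
Decomposition: mis- (prefix: wrongly) + read (root) + -er (suffix: one who)
Total morphemes: 3

3 morphemes (mis- (prefix: wrongly) + read (root) + -er (suffix: one who))


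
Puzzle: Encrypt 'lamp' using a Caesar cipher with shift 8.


Shift each letter by 8: l -> t, a -> i, m -> u, p -> x. Result: 'tiux'.

tiux


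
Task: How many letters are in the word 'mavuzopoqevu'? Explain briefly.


Spell out 'mavuzopoqevu' and number each letter: m(1), a(2), v(3), u(4), z(5), o(6), p(7), o(8), q(9), e(10), v(11), u(12). Total: 12 letters.

12


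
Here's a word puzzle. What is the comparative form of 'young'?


Apply comparative formation (add -er): 'young' -> 'younger'.

younger


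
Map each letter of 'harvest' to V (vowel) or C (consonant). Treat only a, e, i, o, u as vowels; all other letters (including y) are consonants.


Letter mapping: h = C, a = V, r = C, v = C, e = V, s = C, t = C.

CVCCVCC


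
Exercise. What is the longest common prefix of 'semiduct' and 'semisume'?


Compare from the start: 4 characters match: 'semi'. Mismatch at position 5: 'd' vs 's'.

semi


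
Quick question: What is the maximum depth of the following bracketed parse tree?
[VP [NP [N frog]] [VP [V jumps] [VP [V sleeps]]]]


Count bracket nesting levels:
'[' at pos 0: depth = 1
'[' at pos 4: depth = 2
'[' at pos 8: depth = 3
'[' at pos 18: depth = 2
'[' at pos 22: depth = 3
'[' at pos 32: depth = 3
'[' at pos 36: depth = 4
Maximum depth reached: 4

4


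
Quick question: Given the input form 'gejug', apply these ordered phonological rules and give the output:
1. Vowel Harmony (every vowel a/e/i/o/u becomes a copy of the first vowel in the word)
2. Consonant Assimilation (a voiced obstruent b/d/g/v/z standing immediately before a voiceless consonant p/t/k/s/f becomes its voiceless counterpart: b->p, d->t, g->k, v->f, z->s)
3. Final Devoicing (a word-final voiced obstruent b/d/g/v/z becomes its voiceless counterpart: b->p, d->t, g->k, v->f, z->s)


Starting form: 'gejug'
Rule 1: Vowel Harmony: all vowels become 'e' (matching first vowel). 'gejug' -> 'gejeg'
Rule 2: Consonant Assimilation: no voiced obstruent (b/d/g/v/z) stands immediately before a voiceless consonant (p/t/k/s/f). No change.
Rule 3: Final Devoicing: word-final voiced obstruent 'g' becomes voiceless 'k'. 'gejeg' -> 'gejek'
Final form: 'gejek'

gejek


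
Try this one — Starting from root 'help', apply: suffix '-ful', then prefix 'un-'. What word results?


Step 1: Add suffix '-ful' to 'help' = 'helpful'
Step 2: Add prefix 'un-' to 'helpful' = 'unhelpful'

unhelpful


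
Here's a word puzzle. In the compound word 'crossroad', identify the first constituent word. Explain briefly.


Split 'crossroad' into 'cross' + 'road'. The first part is 'cross'.

cross


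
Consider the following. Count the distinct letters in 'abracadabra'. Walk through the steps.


Unique letters in 'abracadabra': {a, b, c, d, r} = 5 distinct letters.

5


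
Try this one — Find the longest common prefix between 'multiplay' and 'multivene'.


Compare from the start: 5 characters match: 'multi'. Mismatch at position 6: 'p' vs 'v'.

multi


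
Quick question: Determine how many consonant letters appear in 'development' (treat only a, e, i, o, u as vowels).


Consonants in 'development': d, v, l, p, m, n, t = 7 consonants.

7


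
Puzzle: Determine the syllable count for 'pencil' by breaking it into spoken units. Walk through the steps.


Break 'pencil' into syllables: pen-cil -> pen | cil = 2 syllables

2 syllables


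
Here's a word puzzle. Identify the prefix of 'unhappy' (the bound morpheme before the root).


The word 'unhappy' = 'un' (prefix) + 'happy' (root). The prefix is 'un'.

un


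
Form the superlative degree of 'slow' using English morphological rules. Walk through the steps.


Apply superlative formation (add -est): 'slow' -> 'slowest'.

slowest


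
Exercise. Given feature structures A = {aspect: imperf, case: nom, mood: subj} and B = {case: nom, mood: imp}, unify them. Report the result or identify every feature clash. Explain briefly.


Compare features:
aspect: A=imperf vs B=_ -> unified: imperf
case: A=nom vs B=nom -> unified: nom
mood: A=subj vs B=imp -> CLASH
Clash detected on feature 'mood' (subj vs imp); unification fails.

CLASH on 'mood' (subj vs imp)


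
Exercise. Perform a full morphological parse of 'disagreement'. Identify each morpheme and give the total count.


Step 1: Identify prefix: 'dis' (meaning: not/apart)
Step 2: Identify root: 'agree'
Step 3: Identify suffix(es): 'ment'
Decomposition: dis- (prefix: not/apart) + agree (root) + -ment (suffix: action/result)
Total morphemes: 3

3 morphemes (dis- (prefix: not/apart) + agree (root) + -ment (suffix: action/result))


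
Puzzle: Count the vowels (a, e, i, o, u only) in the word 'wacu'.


Vowels in 'wacu': a, u = 2 vowels.

2


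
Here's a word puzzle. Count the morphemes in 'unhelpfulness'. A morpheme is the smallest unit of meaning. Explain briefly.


Decomposition: un- (prefix) + help (root) + -ful (suffix) + -ness (suffix) = 4 morpheme(s)

4 morphemes


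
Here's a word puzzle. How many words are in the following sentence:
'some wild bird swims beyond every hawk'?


Split into words: some | wild | bird | swims | beyond | every | hawk = 7 words.

7


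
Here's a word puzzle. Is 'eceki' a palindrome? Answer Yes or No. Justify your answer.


Forward: 'eceki'
Reversed: 'ikece'
They differ.

No


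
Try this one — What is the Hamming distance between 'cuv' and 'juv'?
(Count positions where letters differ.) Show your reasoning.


Alignment:
Position 1: 'c' vs 'j' = DIFFER
Position 2: 'u' vs 'u' = match
Position 3: 'v' vs 'v' = match
Total differences: 1

1


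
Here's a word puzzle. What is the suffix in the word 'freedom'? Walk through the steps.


The word 'freedom' = 'free' (root) + '-dom' (suffix). The suffix is '-dom'.

dom


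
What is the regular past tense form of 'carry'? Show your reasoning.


Apply rule: Change -y to -ied. 'carry' becomes 'carried'.

carried


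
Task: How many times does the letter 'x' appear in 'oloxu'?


Letter 'x' in 'oloxu': found at position(s) 4 = 1 occurrence(s).

1


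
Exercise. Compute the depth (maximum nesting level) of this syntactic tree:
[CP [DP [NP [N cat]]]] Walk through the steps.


Count bracket nesting levels:
'[' at pos 0: depth = 1
'[' at pos 4: depth = 2
'[' at pos 8: depth = 3
'[' at pos 12: depth = 4
Maximum depth reached: 4

4


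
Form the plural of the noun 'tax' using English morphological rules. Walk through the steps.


Apply rule: Add -es (sibilant/fricative ending). 'tax' becomes 'taxes'.

taxes


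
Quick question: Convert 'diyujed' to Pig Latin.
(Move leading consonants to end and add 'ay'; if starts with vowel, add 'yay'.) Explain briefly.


'diyujed': move consonant cluster 'd' to end and add 'ay': 'iyujedday'.

iyujedday


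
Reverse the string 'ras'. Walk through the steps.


Reverse 'ras' character by character: 'sar'.

sar


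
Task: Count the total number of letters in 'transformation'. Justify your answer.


Spell out 'transformation' and number each letter: t(1), r(2), a(3), n(4), s(5), f(6), o(7), r(8), m(9), a(10), t(11), i(12), o(13), n(14). Total: 14 letters.

14


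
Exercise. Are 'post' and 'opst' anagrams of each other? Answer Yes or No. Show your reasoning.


Sorted letters of 'post': 'opst'
Sorted letters of 'opst': 'opst'
They match.

Yes


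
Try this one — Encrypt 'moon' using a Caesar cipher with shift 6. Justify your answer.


Shift each letter by 6: m -> s, o -> u, o -> u, n -> t. Result: 'suut'.

suut


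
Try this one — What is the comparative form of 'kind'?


Apply comparative formation (add -er): 'kind' -> 'kinder'.

kinder


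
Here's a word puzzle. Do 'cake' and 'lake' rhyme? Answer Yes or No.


Rime (stressed vowel + following sounds) of 'cake': -ake = /eɪk/
Rime of 'lake': -ake = /eɪk/
/eɪk/ and /eɪk/ are the same ending sound, so the words rhyme.

Yes


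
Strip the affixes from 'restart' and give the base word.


Remove prefix 're' from 'restart' to get root 'start'.

start


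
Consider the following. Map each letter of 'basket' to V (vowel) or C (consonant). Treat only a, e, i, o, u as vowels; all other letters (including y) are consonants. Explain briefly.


Letter mapping: b = C, a = V, s = C, k = C, e = V, t = C.

CVCCVC


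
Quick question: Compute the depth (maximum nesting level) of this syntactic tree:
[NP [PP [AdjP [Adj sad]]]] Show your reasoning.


Count bracket nesting levels:
'[' at pos 0: depth = 1
'[' at pos 4: depth = 2
'[' at pos 8: depth = 3
'[' at pos 14: depth = 4
Maximum depth reached: 4

4


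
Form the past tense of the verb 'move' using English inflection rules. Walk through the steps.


Apply rule: Add -d (word ends in -e). 'move' becomes 'moved'.

moved


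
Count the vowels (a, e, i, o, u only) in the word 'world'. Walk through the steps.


Vowels in 'world': o = 1 vowels.

1


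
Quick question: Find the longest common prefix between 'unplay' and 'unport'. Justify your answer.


Compare from the start: 3 characters match: 'unp'. Mismatch at position 4: 'l' vs 'o'.

unp


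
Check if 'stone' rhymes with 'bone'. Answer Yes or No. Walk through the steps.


Rime (stressed vowel + following sounds) of 'stone': -one = /oʊn/
Rime of 'bone': -one = /oʊn/
/oʊn/ and /oʊn/ are the same ending sound, so the words rhyme.

Yes


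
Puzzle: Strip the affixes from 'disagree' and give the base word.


Remove prefix 'dis' from 'disagree' to get root 'agree'.

agree


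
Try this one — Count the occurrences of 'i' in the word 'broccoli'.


Letter 'i' in 'broccoli': found at position(s) 8 = 1 occurrence(s).

1


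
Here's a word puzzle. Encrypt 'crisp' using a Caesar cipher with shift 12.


Shift each letter by 12: c -> o, r -> d, i -> u, s -> e, p -> b. Result: 'odueb'.

odueb


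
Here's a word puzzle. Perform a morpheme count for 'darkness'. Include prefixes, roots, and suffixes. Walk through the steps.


Decomposition: dark (root) + -ness (suffix) = 2 morpheme(s)

2 morphemes


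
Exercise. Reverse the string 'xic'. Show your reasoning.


Reverse 'xic' character by character: 'cix'.

cix


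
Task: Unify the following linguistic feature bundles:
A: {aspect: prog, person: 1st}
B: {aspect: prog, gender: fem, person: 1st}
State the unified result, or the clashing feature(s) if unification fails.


Compare features:
aspect: A=prog vs B=prog -> unified: prog
gender: A=_ vs B=fem -> unified: fem
person: A=1st vs B=1st -> unified: 1st
No clashes found.

Unified: {aspect: prog, gender: fem, person: 1st}


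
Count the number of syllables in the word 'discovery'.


Break 'discovery' into syllables: dis-cov-er-y -> dis | cov | er | y = 4 syllables

4 syllables


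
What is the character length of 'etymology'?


Spell out 'etymology' and number each letter: e(1), t(2), y(3), m(4), o(5), l(6), o(7), g(8), y(9). Total: 9 letters.

9


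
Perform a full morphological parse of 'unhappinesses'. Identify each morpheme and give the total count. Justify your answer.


Step 1: Identify prefix: 'un' (meaning: not/reverse)
Step 2: Identify root: 'happy'
Step 3: Identify suffix(es): 'ness, es'
Decomposition: un- (prefix: not/reverse) + happy (root) + -ness (suffix: state of) + -es (plural)
Total morphemes: 4

4 morphemes (un- (prefix: not/reverse) + happy (root) + -ness (suffix: state of) + -es (plural))


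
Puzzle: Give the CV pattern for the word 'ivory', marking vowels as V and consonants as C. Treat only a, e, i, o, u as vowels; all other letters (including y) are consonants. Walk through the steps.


Letter mapping: i = V, v = C, o = V, r = C, y = C.

VCVCC


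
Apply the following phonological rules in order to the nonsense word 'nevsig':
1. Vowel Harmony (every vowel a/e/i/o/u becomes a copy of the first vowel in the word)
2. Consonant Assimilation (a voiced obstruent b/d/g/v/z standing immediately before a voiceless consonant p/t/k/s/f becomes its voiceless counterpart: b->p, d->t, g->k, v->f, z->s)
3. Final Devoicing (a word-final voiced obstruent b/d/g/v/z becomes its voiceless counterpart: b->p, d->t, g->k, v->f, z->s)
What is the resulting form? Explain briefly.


Starting form: 'nevsig'
Rule 1: Vowel Harmony: all vowels become 'e' (matching first vowel). 'nevsig' -> 'nevseg'
Rule 2: Consonant Assimilation: voiced obstruent before voiceless consonant becomes voiceless ('vs' -> 'fs'). 'nevseg' -> 'nefseg'
Rule 3: Final Devoicing: word-final voiced obstruent 'g' becomes voiceless 'k'. 'nefseg' -> 'nefsek'
Final form: 'nefsek'

nefsek
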